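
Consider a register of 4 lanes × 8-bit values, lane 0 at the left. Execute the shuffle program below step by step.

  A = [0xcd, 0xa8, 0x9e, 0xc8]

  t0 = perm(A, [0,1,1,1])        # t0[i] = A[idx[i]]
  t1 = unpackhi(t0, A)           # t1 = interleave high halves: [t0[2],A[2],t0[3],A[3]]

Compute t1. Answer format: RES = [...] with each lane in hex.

  t0: cd a8 a8 a8
  t1: a8 9e a8 c8

RES = [0xa8, 0x9e, 0xa8, 0xc8]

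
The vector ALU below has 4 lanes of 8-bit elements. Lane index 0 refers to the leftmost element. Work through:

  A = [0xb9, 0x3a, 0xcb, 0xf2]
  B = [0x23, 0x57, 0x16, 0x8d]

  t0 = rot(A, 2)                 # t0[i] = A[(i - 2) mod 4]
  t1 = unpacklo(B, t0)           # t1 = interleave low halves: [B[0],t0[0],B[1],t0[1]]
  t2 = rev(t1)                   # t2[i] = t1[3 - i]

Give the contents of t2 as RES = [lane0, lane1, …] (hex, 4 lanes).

RES = [0xf2, 0x57, 0xcb, 0x23]

→ t0 |cb|f2|b9|3a|
→ t1 |23|cb|57|f2|
→ t2 |f2|57|cb|23|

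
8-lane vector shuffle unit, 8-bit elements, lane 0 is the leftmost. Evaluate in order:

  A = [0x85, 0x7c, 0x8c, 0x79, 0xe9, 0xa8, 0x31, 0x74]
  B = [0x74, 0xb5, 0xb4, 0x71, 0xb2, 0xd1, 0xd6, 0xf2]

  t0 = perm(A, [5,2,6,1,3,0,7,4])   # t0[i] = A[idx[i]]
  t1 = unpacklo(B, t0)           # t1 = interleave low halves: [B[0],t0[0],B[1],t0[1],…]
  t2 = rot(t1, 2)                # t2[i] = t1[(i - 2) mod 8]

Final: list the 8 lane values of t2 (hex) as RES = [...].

RES = [0x71, 0x7c, 0x74, 0xa8, 0xb5, 0x8c, 0xb4, 0x31]

→ t0 |a8|8c|31|7c|79|85|74|e9|
→ t1 |74|a8|b5|8c|b4|31|71|7c|
→ t2 |71|7c|74|a8|b5|8c|b4|31|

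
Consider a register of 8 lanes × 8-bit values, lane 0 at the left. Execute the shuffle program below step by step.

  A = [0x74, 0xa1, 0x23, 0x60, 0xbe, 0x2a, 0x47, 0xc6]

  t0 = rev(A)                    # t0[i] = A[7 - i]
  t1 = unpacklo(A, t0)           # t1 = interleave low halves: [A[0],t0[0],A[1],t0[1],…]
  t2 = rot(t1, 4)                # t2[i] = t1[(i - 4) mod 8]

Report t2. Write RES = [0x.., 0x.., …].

  t0: c6 47 2a be 60 23 a1 74
  t1: 74 c6 a1 47 23 2a 60 be
  t2: 23 2a 60 be 74 c6 a1 47

RES = [0x23, 0x2a, 0x60, 0xbe, 0x74, 0xc6, 0xa1, 0x47]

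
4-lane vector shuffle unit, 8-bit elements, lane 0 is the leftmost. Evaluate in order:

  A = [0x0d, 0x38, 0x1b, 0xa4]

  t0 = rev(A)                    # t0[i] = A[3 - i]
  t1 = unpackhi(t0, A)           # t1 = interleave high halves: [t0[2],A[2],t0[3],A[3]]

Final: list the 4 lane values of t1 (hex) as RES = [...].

RES = [ 0x38  0x1b  0x0d  0xa4 ]

→ t0 |a4|1b|38|0d|
→ t1 |38|1b|0d|a4|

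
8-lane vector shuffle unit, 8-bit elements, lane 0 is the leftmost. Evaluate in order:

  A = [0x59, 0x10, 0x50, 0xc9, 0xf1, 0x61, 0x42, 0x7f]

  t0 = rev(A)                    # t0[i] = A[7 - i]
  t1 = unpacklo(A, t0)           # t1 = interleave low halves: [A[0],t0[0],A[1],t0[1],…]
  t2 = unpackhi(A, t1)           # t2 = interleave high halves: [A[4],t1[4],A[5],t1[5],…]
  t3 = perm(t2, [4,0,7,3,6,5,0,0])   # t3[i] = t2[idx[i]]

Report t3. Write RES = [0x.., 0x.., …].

t0 = [0x7f, 0x42, 0x61, 0xf1, 0xc9, 0x50, 0x10, 0x59]
t1 = [0x59, 0x7f, 0x10, 0x42, 0x50, 0x61, 0xc9, 0xf1]
t2 = [0xf1, 0x50, 0x61, 0x61, 0x42, 0xc9, 0x7f, 0xf1]
t3 = [0x42, 0xf1, 0xf1, 0x61, 0x7f, 0xc9, 0xf1, 0xf1]

RES = [ 0x42  0xf1  0xf1  0x61  0x7f  0xc9  0xf1  0xf1 ]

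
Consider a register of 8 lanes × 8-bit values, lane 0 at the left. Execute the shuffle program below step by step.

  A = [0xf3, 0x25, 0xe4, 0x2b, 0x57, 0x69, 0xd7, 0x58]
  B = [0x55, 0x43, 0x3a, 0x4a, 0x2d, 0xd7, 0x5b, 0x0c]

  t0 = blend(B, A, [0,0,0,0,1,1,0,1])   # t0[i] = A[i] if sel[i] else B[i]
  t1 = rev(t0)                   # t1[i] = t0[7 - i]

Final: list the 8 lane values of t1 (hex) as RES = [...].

→ t0 |55|43|3a|4a|57|69|5b|58|
→ t1 |58|5b|69|57|4a|3a|43|55|

RES = [ 0x58  0x5b  0x69  0x57  0x4a  0x3a  0x43  0x55 ]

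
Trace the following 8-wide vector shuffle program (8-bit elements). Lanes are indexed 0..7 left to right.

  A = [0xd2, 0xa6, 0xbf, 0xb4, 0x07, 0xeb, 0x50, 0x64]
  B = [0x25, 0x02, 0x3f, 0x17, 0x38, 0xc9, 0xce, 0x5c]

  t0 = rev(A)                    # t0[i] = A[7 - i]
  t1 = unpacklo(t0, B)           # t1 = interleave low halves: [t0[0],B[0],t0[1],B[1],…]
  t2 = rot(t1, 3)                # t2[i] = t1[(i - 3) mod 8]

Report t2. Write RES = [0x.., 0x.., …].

  t0: 64 50 eb 07 b4 bf a6 d2
  t1: 64 25 50 02 eb 3f 07 17
  t2: 3f 07 17 64 25 50 02 eb

RES = [ 0x3f  0x07  0x17  0x64  0x25  0x50  0x02  0xeb ]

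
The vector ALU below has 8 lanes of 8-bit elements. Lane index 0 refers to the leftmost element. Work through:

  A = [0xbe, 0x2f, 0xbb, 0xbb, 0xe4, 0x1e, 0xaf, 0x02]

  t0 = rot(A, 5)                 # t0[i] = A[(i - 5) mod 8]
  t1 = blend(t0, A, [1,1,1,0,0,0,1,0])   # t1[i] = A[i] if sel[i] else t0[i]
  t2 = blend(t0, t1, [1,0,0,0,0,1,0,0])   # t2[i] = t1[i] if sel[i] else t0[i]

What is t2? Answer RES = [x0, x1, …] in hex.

RES = [ 0xbe  0xe4  0x1e  0xaf  0x02  0xbe  0x2f  0xbb ]

  t0: bb e4 1e af 02 be 2f bb
  t1: be 2f bb af 02 be af bb
  t2: be e4 1e af 02 be 2f bb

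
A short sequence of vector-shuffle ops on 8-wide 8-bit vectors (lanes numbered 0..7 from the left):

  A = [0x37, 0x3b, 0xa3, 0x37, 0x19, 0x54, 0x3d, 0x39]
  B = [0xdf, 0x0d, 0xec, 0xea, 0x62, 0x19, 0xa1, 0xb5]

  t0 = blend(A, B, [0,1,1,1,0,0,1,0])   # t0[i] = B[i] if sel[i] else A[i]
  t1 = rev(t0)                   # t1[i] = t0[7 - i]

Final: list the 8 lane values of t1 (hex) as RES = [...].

RES = [0x39, 0xa1, 0x54, 0x19, 0xea, 0xec, 0x0d, 0x37]

→ t0 |37|0d|ec|ea|19|54|a1|39|
→ t1 |39|a1|54|19|ea|ec|0d|37|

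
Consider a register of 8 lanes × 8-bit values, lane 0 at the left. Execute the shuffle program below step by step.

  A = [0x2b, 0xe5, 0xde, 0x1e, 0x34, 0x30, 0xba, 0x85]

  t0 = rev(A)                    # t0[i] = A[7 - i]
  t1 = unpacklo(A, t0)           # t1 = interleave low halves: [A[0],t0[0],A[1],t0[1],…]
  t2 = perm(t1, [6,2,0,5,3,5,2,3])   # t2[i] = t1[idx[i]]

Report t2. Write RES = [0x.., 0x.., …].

RES = [ 0x1e  0xe5  0x2b  0x30  0xba  0x30  0xe5  0xba ]

t0 = [0x85, 0xba, 0x30, 0x34, 0x1e, 0xde, 0xe5, 0x2b]
t1 = [0x2b, 0x85, 0xe5, 0xba, 0xde, 0x30, 0x1e, 0x34]
t2 = [0x1e, 0xe5, 0x2b, 0x30, 0xba, 0x30, 0xe5, 0xba]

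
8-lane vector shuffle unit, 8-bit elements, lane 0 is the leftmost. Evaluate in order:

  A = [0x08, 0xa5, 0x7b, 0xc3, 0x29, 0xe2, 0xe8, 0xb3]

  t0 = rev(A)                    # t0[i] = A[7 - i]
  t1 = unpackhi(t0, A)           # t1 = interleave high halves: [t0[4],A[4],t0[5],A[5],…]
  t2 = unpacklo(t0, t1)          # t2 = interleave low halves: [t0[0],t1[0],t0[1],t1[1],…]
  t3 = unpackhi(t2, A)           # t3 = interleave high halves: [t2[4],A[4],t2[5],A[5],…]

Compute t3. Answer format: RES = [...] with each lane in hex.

→ t0 |b3|e8|e2|29|c3|7b|a5|08|
→ t1 |c3|29|7b|e2|a5|e8|08|b3|
→ t2 |b3|c3|e8|29|e2|7b|29|e2|
→ t3 |e2|29|7b|e2|29|e8|e2|b3|

RES = [0xe2, 0x29, 0x7b, 0xe2, 0x29, 0xe8, 0xe2, 0xb3]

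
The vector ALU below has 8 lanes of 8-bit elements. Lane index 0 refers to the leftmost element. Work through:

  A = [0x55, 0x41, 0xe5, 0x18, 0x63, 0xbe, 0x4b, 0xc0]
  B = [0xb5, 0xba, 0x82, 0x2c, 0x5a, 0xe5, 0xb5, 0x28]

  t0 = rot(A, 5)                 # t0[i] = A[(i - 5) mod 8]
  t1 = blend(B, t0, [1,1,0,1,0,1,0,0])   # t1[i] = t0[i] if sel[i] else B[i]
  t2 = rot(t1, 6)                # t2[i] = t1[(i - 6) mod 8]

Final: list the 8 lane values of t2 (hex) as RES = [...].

RES = [0x82, 0x4b, 0x5a, 0x55, 0xb5, 0x28, 0x18, 0x63]

t0 = [0x18, 0x63, 0xbe, 0x4b, 0xc0, 0x55, 0x41, 0xe5]
t1 = [0x18, 0x63, 0x82, 0x4b, 0x5a, 0x55, 0xb5, 0x28]
t2 = [0x82, 0x4b, 0x5a, 0x55, 0xb5, 0x28, 0x18, 0x63]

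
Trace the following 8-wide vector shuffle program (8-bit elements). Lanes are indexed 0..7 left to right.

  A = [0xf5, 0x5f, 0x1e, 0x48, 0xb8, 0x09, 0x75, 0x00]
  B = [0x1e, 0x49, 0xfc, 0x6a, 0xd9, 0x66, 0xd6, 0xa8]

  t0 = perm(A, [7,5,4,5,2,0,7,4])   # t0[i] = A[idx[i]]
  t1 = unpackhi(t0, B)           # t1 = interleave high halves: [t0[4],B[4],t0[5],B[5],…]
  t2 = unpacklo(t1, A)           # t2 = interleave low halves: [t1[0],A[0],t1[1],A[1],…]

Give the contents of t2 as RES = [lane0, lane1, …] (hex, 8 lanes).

→ t0 |00|09|b8|09|1e|f5|00|b8|
→ t1 |1e|d9|f5|66|00|d6|b8|a8|
→ t2 |1e|f5|d9|5f|f5|1e|66|48|

RES = [0x1e, 0xf5, 0xd9, 0x5f, 0xf5, 0x1e, 0x66, 0x48]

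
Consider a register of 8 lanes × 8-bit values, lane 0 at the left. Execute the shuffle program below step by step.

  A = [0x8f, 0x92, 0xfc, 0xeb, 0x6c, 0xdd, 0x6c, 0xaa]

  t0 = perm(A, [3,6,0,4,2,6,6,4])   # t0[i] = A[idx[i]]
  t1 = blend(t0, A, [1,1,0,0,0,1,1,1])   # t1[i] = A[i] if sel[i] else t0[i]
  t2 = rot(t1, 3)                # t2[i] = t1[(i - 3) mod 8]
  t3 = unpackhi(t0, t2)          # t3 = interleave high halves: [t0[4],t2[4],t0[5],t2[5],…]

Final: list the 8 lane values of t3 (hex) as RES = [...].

RES = [ 0xfc  0x92  0x6c  0x8f  0x6c  0x6c  0x6c  0xfc ]

  t0: eb 6c 8f 6c fc 6c 6c 6c
  t1: 8f 92 8f 6c fc dd 6c aa
  t2: dd 6c aa 8f 92 8f 6c fc
  t3: fc 92 6c 8f 6c 6c 6c fc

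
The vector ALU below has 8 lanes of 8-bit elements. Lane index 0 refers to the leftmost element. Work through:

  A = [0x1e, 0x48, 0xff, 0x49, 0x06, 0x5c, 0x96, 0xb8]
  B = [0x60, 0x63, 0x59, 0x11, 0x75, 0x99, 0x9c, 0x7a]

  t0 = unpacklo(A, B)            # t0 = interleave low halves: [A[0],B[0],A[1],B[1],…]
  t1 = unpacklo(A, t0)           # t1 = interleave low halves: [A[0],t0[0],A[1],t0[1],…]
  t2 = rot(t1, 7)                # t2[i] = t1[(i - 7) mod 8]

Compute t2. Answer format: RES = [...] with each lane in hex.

RES = [0x1e, 0x48, 0x60, 0xff, 0x48, 0x49, 0x63, 0x1e]

  t0: 1e 60 48 63 ff 59 49 11
  t1: 1e 1e 48 60 ff 48 49 63
  t2: 1e 48 60 ff 48 49 63 1e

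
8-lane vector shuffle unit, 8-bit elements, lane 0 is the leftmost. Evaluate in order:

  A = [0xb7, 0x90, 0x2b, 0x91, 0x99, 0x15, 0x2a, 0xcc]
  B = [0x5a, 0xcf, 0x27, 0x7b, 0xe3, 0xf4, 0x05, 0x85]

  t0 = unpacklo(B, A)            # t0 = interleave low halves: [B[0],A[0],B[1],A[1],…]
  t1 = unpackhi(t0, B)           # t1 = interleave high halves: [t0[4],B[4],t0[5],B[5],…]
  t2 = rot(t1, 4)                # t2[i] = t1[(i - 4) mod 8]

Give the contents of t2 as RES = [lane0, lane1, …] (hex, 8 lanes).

RES = [ 0x7b  0x05  0x91  0x85  0x27  0xe3  0x2b  0xf4 ]

  t0: 5a b7 cf 90 27 2b 7b 91
  t1: 27 e3 2b f4 7b 05 91 85
  t2: 7b 05 91 85 27 e3 2b f4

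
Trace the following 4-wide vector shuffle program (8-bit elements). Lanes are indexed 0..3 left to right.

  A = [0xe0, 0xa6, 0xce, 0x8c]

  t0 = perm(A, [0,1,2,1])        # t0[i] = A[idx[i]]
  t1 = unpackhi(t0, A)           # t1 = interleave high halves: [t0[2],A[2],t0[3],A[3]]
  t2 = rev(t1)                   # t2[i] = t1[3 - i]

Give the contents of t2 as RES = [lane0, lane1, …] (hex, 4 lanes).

RES = [0x8c, 0xa6, 0xce, 0xce]

→ t0 |e0|a6|ce|a6|
→ t1 |ce|ce|a6|8c|
→ t2 |8c|a6|ce|ce|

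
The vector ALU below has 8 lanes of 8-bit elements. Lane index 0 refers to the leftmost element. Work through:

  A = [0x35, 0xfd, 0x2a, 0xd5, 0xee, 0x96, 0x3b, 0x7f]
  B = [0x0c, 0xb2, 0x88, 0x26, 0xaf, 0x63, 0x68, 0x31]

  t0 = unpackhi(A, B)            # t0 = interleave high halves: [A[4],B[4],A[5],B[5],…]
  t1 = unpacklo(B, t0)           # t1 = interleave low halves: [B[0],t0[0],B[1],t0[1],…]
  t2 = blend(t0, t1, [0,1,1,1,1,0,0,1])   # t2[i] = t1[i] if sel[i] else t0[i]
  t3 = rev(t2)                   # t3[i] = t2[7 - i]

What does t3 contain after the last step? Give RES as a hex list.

RES = [0x63, 0x7f, 0x68, 0x88, 0xaf, 0xb2, 0xee, 0xee]

→ t0 |ee|af|96|63|3b|68|7f|31|
→ t1 |0c|ee|b2|af|88|96|26|63|
→ t2 |ee|ee|b2|af|88|68|7f|63|
→ t3 |63|7f|68|88|af|b2|ee|ee|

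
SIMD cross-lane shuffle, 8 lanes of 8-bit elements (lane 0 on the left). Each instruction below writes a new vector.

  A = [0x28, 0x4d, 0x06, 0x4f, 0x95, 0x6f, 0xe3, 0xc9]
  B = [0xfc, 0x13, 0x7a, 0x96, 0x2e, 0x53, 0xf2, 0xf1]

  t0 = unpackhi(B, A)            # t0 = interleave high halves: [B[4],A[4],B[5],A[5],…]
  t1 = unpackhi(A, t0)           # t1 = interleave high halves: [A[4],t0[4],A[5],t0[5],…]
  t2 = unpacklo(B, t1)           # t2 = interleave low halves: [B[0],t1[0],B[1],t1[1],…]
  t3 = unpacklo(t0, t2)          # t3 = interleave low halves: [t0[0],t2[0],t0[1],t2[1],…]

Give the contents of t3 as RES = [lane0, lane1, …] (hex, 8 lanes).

RES = [0x2e, 0xfc, 0x95, 0x95, 0x53, 0x13, 0x6f, 0xf2]

→ t0 |2e|95|53|6f|f2|e3|f1|c9|
→ t1 |95|f2|6f|e3|e3|f1|c9|c9|
→ t2 |fc|95|13|f2|7a|6f|96|e3|
→ t3 |2e|fc|95|95|53|13|6f|f2|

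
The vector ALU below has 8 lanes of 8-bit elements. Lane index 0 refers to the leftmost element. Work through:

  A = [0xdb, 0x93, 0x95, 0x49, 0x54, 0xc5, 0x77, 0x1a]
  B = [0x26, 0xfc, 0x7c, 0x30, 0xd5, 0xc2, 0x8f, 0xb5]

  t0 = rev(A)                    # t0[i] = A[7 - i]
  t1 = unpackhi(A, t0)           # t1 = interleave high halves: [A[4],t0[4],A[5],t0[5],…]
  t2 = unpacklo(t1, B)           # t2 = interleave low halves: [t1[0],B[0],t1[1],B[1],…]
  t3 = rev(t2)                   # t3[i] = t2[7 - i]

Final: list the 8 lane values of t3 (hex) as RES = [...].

RES = [ 0x30  0x95  0x7c  0xc5  0xfc  0x49  0x26  0x54 ]

  t0: 1a 77 c5 54 49 95 93 db
  t1: 54 49 c5 95 77 93 1a db
  t2: 54 26 49 fc c5 7c 95 30
  t3: 30 95 7c c5 fc 49 26 54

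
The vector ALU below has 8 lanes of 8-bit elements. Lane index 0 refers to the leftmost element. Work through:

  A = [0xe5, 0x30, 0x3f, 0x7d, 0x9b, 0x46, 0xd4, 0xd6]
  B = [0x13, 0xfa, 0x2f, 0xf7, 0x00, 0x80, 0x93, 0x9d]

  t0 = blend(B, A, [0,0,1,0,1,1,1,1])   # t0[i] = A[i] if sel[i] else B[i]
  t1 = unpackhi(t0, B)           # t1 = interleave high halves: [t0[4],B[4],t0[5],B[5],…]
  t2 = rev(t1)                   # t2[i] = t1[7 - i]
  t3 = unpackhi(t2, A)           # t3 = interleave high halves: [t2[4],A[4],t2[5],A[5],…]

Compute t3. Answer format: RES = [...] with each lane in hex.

→ t0 |13|fa|3f|f7|9b|46|d4|d6|
→ t1 |9b|00|46|80|d4|93|d6|9d|
→ t2 |9d|d6|93|d4|80|46|00|9b|
→ t3 |80|9b|46|46|00|d4|9b|d6|

RES = [ 0x80  0x9b  0x46  0x46  0x00  0xd4  0x9b  0xd6 ]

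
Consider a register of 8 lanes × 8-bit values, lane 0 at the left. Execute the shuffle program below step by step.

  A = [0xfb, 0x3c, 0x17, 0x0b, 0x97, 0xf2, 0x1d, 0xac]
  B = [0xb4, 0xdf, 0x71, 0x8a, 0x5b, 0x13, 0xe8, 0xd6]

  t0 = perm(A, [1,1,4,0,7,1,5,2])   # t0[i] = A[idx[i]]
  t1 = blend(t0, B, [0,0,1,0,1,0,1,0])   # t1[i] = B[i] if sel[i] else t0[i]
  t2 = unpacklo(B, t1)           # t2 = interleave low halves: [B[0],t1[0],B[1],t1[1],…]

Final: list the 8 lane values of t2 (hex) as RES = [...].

RES = [ 0xb4  0x3c  0xdf  0x3c  0x71  0x71  0x8a  0xfb ]

→ t0 |3c|3c|97|fb|ac|3c|f2|17|
→ t1 |3c|3c|71|fb|5b|3c|e8|17|
→ t2 |b4|3c|df|3c|71|71|8a|fb|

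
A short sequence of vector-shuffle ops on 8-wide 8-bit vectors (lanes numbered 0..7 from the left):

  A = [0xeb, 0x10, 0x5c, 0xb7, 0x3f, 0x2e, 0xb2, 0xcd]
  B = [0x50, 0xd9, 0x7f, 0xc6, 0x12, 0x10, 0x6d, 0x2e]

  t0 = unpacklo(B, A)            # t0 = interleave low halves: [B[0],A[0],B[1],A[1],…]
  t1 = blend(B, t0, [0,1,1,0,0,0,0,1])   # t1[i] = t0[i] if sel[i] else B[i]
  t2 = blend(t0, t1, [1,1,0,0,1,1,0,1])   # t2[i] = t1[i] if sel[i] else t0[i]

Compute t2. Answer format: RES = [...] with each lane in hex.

RES = [ 0x50  0xeb  0xd9  0x10  0x12  0x10  0xc6  0xb7 ]

t0 = [0x50, 0xeb, 0xd9, 0x10, 0x7f, 0x5c, 0xc6, 0xb7]
t1 = [0x50, 0xeb, 0xd9, 0xc6, 0x12, 0x10, 0x6d, 0xb7]
t2 = [0x50, 0xeb, 0xd9, 0x10, 0x12, 0x10, 0xc6, 0xb7]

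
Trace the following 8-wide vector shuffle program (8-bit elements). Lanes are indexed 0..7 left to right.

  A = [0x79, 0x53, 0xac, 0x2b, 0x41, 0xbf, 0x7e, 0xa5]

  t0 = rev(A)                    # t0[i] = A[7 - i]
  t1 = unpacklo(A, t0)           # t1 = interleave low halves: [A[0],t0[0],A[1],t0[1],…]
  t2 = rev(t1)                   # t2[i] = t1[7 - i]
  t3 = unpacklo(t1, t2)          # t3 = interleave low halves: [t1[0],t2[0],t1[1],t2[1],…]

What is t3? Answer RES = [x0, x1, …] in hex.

RES = [0x79, 0x41, 0xa5, 0x2b, 0x53, 0xbf, 0x7e, 0xac]

→ t0 |a5|7e|bf|41|2b|ac|53|79|
→ t1 |79|a5|53|7e|ac|bf|2b|41|
→ t2 |41|2b|bf|ac|7e|53|a5|79|
→ t3 |79|41|a5|2b|53|bf|7e|ac|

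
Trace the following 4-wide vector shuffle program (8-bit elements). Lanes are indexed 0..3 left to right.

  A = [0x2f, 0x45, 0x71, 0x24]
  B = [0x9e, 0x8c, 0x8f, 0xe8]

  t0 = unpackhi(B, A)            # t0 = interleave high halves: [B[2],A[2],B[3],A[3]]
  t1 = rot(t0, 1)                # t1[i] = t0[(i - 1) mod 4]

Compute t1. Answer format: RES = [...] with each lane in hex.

RES = [0x24, 0x8f, 0x71, 0xe8]

  t0: 8f 71 e8 24
  t1: 24 8f 71 e8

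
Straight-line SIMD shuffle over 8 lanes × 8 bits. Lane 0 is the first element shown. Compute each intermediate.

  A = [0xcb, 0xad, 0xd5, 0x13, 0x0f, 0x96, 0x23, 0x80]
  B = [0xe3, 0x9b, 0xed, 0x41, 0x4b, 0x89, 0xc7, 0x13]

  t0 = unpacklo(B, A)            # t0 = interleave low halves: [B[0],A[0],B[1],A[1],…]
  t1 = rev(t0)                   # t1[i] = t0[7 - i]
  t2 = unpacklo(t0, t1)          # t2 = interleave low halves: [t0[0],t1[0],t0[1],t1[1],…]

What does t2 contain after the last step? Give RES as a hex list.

RES = [0xe3, 0x13, 0xcb, 0x41, 0x9b, 0xd5, 0xad, 0xed]

→ t0 |e3|cb|9b|ad|ed|d5|41|13|
→ t1 |13|41|d5|ed|ad|9b|cb|e3|
→ t2 |e3|13|cb|41|9b|d5|ad|ed|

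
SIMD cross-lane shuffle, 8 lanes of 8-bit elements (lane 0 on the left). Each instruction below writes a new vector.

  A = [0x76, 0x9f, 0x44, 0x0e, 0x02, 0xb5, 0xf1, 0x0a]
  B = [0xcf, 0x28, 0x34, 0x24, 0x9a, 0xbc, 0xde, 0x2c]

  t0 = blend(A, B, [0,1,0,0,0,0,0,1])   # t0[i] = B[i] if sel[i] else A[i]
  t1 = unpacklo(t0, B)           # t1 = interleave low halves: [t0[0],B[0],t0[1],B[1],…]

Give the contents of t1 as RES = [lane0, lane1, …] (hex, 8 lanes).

→ t0 |76|28|44|0e|02|b5|f1|2c|
→ t1 |76|cf|28|28|44|34|0e|24|

RES = [0x76, 0xcf, 0x28, 0x28, 0x44, 0x34, 0x0e, 0x24]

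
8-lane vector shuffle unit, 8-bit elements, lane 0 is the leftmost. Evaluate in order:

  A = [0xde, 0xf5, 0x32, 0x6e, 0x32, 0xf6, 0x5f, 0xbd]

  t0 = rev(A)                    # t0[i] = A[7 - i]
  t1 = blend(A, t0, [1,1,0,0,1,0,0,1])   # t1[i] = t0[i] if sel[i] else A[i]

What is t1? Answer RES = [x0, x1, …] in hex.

  t0: bd 5f f6 32 6e 32 f5 de
  t1: bd 5f 32 6e 6e f6 5f de

RES = [ 0xbd  0x5f  0x32  0x6e  0x6e  0xf6  0x5f  0xde ]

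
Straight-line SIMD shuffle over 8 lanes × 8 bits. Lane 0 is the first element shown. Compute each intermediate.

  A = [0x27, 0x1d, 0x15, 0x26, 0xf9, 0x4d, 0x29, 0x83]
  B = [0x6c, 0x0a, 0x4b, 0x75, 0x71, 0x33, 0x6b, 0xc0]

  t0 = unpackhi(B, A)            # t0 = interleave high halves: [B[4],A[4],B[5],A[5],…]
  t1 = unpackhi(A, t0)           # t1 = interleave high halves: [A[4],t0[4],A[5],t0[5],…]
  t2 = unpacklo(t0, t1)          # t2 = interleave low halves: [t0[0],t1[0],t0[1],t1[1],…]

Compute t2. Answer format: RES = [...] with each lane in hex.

→ t0 |71|f9|33|4d|6b|29|c0|83|
→ t1 |f9|6b|4d|29|29|c0|83|83|
→ t2 |71|f9|f9|6b|33|4d|4d|29|

RES = [ 0x71  0xf9  0xf9  0x6b  0x33  0x4d  0x4d  0x29 ]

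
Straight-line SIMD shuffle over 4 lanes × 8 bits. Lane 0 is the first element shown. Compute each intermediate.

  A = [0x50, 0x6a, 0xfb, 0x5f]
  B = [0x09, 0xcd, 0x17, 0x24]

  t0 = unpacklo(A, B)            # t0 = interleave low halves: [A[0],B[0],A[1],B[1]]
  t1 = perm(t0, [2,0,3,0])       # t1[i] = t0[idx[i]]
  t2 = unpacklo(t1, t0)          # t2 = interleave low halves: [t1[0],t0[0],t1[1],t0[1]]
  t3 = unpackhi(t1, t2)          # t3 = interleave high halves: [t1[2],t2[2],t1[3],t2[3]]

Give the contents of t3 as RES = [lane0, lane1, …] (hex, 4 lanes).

RES = [ 0xcd  0x50  0x50  0x09 ]

→ t0 |50|09|6a|cd|
→ t1 |6a|50|cd|50|
→ t2 |6a|50|50|09|
→ t3 |cd|50|50|09|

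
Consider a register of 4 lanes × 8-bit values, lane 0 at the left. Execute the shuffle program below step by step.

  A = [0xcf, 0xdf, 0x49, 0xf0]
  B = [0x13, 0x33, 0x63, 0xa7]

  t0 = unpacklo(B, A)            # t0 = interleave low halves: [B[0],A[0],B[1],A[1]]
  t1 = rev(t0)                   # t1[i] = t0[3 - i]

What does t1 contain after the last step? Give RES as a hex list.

  t0: 13 cf 33 df
  t1: df 33 cf 13

RES = [ 0xdf  0x33  0xcf  0x13 ]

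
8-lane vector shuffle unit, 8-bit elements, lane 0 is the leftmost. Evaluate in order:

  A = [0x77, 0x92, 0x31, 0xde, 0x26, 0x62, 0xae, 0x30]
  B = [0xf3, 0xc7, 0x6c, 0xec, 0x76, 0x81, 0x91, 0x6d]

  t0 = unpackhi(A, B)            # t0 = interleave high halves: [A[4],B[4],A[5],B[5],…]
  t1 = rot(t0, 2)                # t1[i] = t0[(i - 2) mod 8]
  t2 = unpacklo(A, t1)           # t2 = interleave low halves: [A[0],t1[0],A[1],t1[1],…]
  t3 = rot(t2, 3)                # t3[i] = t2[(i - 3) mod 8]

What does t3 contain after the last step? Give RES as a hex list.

RES = [ 0x26  0xde  0x76  0x77  0x30  0x92  0x6d  0x31 ]

  t0: 26 76 62 81 ae 91 30 6d
  t1: 30 6d 26 76 62 81 ae 91
  t2: 77 30 92 6d 31 26 de 76
  t3: 26 de 76 77 30 92 6d 31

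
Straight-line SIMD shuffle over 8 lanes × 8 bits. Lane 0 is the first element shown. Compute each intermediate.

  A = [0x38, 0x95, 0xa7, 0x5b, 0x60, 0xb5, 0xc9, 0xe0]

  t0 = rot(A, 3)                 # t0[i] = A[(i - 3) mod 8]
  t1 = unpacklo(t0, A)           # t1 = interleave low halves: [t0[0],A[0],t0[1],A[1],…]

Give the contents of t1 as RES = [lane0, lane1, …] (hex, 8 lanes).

RES = [0xb5, 0x38, 0xc9, 0x95, 0xe0, 0xa7, 0x38, 0x5b]

  t0: b5 c9 e0 38 95 a7 5b 60
  t1: b5 38 c9 95 e0 a7 38 5b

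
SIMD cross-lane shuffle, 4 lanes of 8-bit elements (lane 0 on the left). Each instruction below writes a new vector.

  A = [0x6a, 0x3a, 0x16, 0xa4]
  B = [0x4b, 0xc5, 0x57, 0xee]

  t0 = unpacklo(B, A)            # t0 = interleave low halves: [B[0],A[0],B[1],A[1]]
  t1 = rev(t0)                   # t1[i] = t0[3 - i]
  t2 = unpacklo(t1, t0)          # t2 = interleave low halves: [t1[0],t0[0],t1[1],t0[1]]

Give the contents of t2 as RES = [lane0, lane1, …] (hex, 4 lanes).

  t0: 4b 6a c5 3a
  t1: 3a c5 6a 4b
  t2: 3a 4b c5 6a

RES = [ 0x3a  0x4b  0xc5  0x6a ]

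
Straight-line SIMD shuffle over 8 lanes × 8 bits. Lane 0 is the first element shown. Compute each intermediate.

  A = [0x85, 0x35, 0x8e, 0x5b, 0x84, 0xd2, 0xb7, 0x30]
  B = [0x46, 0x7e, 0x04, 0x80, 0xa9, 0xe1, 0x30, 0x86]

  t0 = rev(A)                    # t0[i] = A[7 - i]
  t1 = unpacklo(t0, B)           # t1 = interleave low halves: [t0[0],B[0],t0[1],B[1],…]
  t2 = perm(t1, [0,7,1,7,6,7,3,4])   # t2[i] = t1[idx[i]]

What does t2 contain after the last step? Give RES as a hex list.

RES = [ 0x30  0x80  0x46  0x80  0x84  0x80  0x7e  0xd2 ]

→ t0 |30|b7|d2|84|5b|8e|35|85|
→ t1 |30|46|b7|7e|d2|04|84|80|
→ t2 |30|80|46|80|84|80|7e|d2|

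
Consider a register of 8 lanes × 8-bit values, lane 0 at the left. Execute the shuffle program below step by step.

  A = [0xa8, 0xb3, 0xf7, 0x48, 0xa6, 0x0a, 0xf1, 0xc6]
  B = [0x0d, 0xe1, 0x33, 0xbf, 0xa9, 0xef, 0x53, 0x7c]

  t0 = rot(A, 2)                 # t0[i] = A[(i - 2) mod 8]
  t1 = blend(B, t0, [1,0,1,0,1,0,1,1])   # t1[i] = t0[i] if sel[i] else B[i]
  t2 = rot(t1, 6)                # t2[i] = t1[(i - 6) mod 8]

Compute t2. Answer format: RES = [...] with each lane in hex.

→ t0 |f1|c6|a8|b3|f7|48|a6|0a|
→ t1 |f1|e1|a8|bf|f7|ef|a6|0a|
→ t2 |a8|bf|f7|ef|a6|0a|f1|e1|

RES = [0xa8, 0xbf, 0xf7, 0xef, 0xa6, 0x0a, 0xf1, 0xe1]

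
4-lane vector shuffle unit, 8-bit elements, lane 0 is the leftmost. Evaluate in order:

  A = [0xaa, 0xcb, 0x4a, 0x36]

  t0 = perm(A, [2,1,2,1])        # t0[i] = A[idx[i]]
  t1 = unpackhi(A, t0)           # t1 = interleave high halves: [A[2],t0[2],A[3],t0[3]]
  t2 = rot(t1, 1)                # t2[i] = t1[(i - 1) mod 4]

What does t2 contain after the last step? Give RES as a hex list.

→ t0 |4a|cb|4a|cb|
→ t1 |4a|4a|36|cb|
→ t2 |cb|4a|4a|36|

RES = [ 0xcb  0x4a  0x4a  0x36 ]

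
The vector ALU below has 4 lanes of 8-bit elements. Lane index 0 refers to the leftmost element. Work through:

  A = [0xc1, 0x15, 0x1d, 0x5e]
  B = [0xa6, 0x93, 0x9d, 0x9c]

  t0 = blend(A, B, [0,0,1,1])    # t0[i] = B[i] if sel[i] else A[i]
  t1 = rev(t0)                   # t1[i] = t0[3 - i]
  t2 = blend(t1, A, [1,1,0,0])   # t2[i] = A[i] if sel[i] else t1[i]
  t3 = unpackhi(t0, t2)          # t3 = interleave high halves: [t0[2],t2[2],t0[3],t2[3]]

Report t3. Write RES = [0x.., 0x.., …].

  t0: c1 15 9d 9c
  t1: 9c 9d 15 c1
  t2: c1 15 15 c1
  t3: 9d 15 9c c1

RES = [0x9d, 0x15, 0x9c, 0xc1]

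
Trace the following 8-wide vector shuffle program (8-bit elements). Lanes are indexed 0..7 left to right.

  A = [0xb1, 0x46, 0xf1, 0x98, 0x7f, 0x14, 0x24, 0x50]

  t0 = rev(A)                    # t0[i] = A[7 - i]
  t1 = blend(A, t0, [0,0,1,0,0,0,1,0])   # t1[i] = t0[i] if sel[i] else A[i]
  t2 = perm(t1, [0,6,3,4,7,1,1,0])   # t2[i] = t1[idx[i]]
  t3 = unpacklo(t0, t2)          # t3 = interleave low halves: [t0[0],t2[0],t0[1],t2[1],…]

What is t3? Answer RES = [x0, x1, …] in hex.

  t0: 50 24 14 7f 98 f1 46 b1
  t1: b1 46 14 98 7f 14 46 50
  t2: b1 46 98 7f 50 46 46 b1
  t3: 50 b1 24 46 14 98 7f 7f

RES = [ 0x50  0xb1  0x24  0x46  0x14  0x98  0x7f  0x7f ]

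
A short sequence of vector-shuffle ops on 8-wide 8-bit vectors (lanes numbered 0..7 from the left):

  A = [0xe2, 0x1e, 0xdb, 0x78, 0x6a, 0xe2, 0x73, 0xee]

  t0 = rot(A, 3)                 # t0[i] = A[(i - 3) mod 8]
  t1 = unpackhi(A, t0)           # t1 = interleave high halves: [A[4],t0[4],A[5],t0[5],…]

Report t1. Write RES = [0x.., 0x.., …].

  t0: e2 73 ee e2 1e db 78 6a
  t1: 6a 1e e2 db 73 78 ee 6a

RES = [0x6a, 0x1e, 0xe2, 0xdb, 0x73, 0x78, 0xee, 0x6a]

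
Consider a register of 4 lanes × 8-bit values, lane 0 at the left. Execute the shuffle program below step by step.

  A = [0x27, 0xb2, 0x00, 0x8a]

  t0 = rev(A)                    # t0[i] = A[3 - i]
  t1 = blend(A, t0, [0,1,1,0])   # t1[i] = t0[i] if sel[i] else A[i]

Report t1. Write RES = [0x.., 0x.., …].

RES = [ 0x27  0x00  0xb2  0x8a ]

t0 = [0x8a, 0x00, 0xb2, 0x27]
t1 = [0x27, 0x00, 0xb2, 0x8a]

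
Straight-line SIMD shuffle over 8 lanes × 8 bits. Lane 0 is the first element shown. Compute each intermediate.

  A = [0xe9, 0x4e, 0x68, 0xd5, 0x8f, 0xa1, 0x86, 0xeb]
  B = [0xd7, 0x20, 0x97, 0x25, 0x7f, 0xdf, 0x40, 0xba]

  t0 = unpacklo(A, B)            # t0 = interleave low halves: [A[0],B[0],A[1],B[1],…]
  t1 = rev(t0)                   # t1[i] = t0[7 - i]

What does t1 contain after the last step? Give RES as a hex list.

RES = [0x25, 0xd5, 0x97, 0x68, 0x20, 0x4e, 0xd7, 0xe9]

→ t0 |e9|d7|4e|20|68|97|d5|25|
→ t1 |25|d5|97|68|20|4e|d7|e9|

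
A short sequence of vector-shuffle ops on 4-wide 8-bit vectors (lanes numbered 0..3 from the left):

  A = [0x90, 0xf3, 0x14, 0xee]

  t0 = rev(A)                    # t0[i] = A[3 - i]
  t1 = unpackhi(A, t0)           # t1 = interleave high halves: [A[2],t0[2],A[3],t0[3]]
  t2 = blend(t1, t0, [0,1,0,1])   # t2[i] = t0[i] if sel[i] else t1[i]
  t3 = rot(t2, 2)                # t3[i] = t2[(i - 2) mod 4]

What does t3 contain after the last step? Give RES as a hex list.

  t0: ee 14 f3 90
  t1: 14 f3 ee 90
  t2: 14 14 ee 90
  t3: ee 90 14 14

RES = [ 0xee  0x90  0x14  0x14 ]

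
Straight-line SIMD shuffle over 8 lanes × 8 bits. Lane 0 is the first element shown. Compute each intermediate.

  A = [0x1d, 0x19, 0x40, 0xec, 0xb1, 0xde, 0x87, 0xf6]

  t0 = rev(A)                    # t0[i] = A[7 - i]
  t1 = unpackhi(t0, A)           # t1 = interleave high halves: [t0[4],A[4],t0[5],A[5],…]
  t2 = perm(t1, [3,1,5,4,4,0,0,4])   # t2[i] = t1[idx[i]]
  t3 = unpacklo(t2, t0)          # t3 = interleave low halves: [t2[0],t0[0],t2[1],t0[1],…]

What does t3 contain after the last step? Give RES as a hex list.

→ t0 |f6|87|de|b1|ec|40|19|1d|
→ t1 |ec|b1|40|de|19|87|1d|f6|
→ t2 |de|b1|87|19|19|ec|ec|19|
→ t3 |de|f6|b1|87|87|de|19|b1|

RES = [ 0xde  0xf6  0xb1  0x87  0x87  0xde  0x19  0xb1 ]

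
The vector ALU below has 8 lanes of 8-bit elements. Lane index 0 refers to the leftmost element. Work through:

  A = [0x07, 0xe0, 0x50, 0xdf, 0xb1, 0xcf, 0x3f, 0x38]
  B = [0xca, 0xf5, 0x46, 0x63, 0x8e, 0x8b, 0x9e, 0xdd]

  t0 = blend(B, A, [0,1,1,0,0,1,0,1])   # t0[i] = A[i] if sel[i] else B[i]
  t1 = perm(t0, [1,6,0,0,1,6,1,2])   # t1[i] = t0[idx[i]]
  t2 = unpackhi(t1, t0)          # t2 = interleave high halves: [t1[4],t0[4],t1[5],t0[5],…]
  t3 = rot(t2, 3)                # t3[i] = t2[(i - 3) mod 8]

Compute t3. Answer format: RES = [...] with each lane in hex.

RES = [0x9e, 0x50, 0x38, 0xe0, 0x8e, 0x9e, 0xcf, 0xe0]

t0 = [0xca, 0xe0, 0x50, 0x63, 0x8e, 0xcf, 0x9e, 0x38]
t1 = [0xe0, 0x9e, 0xca, 0xca, 0xe0, 0x9e, 0xe0, 0x50]
t2 = [0xe0, 0x8e, 0x9e, 0xcf, 0xe0, 0x9e, 0x50, 0x38]
t3 = [0x9e, 0x50, 0x38, 0xe0, 0x8e, 0x9e, 0xcf, 0xe0]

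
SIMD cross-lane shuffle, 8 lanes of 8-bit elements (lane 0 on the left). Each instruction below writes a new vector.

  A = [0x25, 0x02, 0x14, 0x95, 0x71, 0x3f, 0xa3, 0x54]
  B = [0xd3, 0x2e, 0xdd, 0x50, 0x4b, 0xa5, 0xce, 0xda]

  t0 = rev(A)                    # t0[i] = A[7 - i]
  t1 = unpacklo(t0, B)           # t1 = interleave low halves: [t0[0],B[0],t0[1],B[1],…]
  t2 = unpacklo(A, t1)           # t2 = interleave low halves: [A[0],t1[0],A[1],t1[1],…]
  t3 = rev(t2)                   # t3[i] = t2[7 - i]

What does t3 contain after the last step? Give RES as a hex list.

  t0: 54 a3 3f 71 95 14 02 25
  t1: 54 d3 a3 2e 3f dd 71 50
  t2: 25 54 02 d3 14 a3 95 2e
  t3: 2e 95 a3 14 d3 02 54 25

RES = [0x2e, 0x95, 0xa3, 0x14, 0xd3, 0x02, 0x54, 0x25]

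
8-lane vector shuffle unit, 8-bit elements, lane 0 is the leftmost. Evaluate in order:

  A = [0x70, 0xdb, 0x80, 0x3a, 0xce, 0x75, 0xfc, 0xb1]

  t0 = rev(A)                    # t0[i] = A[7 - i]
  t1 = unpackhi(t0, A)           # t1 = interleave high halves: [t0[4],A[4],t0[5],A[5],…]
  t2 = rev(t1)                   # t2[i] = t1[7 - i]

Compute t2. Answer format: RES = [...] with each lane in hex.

RES = [ 0xb1  0x70  0xfc  0xdb  0x75  0x80  0xce  0x3a ]

t0 = [0xb1, 0xfc, 0x75, 0xce, 0x3a, 0x80, 0xdb, 0x70]
t1 = [0x3a, 0xce, 0x80, 0x75, 0xdb, 0xfc, 0x70, 0xb1]
t2 = [0xb1, 0x70, 0xfc, 0xdb, 0x75, 0x80, 0xce, 0x3a]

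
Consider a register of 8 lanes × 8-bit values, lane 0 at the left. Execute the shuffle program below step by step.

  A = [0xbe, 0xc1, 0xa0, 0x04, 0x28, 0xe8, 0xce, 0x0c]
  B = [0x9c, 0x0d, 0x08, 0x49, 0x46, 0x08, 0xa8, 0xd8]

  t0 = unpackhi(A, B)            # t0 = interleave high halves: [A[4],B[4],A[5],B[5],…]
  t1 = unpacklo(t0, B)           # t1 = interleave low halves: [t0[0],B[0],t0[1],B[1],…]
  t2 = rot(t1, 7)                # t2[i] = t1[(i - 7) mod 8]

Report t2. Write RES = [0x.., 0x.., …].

→ t0 |28|46|e8|08|ce|a8|0c|d8|
→ t1 |28|9c|46|0d|e8|08|08|49|
→ t2 |9c|46|0d|e8|08|08|49|28|

RES = [0x9c, 0x46, 0x0d, 0xe8, 0x08, 0x08, 0x49, 0x28]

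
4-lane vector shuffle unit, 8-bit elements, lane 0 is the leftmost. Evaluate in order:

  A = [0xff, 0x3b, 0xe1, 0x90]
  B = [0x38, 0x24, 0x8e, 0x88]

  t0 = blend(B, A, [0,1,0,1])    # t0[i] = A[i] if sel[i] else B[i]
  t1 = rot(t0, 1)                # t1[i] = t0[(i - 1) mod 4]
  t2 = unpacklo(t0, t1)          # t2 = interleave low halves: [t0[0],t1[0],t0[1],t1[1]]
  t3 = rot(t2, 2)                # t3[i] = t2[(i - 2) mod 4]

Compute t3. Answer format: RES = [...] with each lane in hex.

t0 = [0x38, 0x3b, 0x8e, 0x90]
t1 = [0x90, 0x38, 0x3b, 0x8e]
t2 = [0x38, 0x90, 0x3b, 0x38]
t3 = [0x3b, 0x38, 0x38, 0x90]

RES = [0x3b, 0x38, 0x38, 0x90]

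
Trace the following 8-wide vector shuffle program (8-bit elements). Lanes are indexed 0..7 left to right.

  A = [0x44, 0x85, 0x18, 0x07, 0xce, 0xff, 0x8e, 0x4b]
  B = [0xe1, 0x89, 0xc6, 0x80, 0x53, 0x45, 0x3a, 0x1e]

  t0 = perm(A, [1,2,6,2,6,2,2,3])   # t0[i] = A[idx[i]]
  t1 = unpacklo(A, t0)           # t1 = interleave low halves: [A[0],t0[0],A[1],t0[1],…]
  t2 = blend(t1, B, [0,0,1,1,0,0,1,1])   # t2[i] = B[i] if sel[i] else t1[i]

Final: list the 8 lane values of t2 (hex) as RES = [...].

  t0: 85 18 8e 18 8e 18 18 07
  t1: 44 85 85 18 18 8e 07 18
  t2: 44 85 c6 80 18 8e 3a 1e

RES = [ 0x44  0x85  0xc6  0x80  0x18  0x8e  0x3a  0x1e ]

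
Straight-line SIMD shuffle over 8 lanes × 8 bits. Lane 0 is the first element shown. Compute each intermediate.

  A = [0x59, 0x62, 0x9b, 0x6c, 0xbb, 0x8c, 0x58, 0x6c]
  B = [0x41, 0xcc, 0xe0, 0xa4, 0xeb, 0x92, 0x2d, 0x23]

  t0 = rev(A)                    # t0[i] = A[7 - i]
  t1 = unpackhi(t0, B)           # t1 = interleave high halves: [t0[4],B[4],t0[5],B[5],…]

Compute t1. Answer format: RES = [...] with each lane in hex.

  t0: 6c 58 8c bb 6c 9b 62 59
  t1: 6c eb 9b 92 62 2d 59 23

RES = [ 0x6c  0xeb  0x9b  0x92  0x62  0x2d  0x59  0x23 ]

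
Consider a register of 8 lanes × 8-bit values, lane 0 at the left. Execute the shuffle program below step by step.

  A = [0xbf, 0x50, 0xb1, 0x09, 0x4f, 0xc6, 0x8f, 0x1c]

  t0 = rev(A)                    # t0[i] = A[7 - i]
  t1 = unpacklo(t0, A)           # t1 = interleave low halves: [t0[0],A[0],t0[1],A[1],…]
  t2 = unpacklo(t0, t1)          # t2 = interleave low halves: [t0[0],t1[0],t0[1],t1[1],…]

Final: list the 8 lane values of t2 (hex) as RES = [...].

  t0: 1c 8f c6 4f 09 b1 50 bf
  t1: 1c bf 8f 50 c6 b1 4f 09
  t2: 1c 1c 8f bf c6 8f 4f 50

RES = [0x1c, 0x1c, 0x8f, 0xbf, 0xc6, 0x8f, 0x4f, 0x50]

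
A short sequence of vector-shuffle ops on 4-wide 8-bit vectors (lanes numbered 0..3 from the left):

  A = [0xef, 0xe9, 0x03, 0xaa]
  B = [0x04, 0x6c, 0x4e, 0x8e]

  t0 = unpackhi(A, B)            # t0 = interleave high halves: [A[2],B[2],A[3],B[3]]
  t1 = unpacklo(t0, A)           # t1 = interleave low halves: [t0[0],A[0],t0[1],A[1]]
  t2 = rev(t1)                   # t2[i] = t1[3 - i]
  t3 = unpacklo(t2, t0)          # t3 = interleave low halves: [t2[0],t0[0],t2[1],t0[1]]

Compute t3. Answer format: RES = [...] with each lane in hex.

RES = [ 0xe9  0x03  0x4e  0x4e ]

  t0: 03 4e aa 8e
  t1: 03 ef 4e e9
  t2: e9 4e ef 03
  t3: e9 03 4e 4e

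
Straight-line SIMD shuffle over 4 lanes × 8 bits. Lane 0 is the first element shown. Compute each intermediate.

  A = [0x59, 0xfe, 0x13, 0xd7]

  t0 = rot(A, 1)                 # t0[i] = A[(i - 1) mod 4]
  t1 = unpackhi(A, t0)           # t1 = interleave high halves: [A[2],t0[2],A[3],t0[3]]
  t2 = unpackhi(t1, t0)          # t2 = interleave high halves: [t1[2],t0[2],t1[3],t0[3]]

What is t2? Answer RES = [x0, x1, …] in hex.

→ t0 |d7|59|fe|13|
→ t1 |13|fe|d7|13|
→ t2 |d7|fe|13|13|

RES = [ 0xd7  0xfe  0x13  0x13 ]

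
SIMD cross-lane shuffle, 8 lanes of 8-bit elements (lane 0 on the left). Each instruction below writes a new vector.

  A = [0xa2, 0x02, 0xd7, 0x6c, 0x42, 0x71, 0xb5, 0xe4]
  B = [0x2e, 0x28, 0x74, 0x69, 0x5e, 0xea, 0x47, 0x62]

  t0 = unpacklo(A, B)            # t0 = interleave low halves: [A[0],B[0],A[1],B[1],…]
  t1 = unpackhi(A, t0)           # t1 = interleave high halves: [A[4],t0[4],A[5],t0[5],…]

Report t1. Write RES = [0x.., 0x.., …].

RES = [0x42, 0xd7, 0x71, 0x74, 0xb5, 0x6c, 0xe4, 0x69]

→ t0 |a2|2e|02|28|d7|74|6c|69|
→ t1 |42|d7|71|74|b5|6c|e4|69|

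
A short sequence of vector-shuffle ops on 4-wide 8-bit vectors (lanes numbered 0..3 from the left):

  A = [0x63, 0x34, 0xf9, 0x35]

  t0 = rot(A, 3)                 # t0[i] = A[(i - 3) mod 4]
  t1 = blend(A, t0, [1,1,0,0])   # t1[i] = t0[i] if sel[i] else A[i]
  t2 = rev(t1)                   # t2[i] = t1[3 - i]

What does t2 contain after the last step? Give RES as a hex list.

→ t0 |34|f9|35|63|
→ t1 |34|f9|f9|35|
→ t2 |35|f9|f9|34|

RES = [ 0x35  0xf9  0xf9  0x34 ]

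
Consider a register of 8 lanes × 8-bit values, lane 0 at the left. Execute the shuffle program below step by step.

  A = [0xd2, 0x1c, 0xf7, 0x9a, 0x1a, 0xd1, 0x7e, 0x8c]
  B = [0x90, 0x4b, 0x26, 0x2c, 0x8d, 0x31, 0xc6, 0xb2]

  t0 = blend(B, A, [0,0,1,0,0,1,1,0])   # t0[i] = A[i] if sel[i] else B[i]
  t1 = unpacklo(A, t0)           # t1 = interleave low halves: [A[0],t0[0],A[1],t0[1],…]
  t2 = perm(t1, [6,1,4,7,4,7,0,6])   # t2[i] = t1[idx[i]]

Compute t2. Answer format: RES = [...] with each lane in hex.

RES = [ 0x9a  0x90  0xf7  0x2c  0xf7  0x2c  0xd2  0x9a ]

  t0: 90 4b f7 2c 8d d1 7e b2
  t1: d2 90 1c 4b f7 f7 9a 2c
  t2: 9a 90 f7 2c f7 2c d2 9a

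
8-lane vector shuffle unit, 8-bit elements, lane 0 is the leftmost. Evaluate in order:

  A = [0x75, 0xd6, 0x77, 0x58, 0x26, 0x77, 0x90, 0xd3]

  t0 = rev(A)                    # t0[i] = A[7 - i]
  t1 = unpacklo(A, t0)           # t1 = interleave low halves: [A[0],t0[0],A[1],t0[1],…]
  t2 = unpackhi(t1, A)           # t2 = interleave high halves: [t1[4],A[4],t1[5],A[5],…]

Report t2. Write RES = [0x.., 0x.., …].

RES = [0x77, 0x26, 0x77, 0x77, 0x58, 0x90, 0x26, 0xd3]

  t0: d3 90 77 26 58 77 d6 75
  t1: 75 d3 d6 90 77 77 58 26
  t2: 77 26 77 77 58 90 26 d3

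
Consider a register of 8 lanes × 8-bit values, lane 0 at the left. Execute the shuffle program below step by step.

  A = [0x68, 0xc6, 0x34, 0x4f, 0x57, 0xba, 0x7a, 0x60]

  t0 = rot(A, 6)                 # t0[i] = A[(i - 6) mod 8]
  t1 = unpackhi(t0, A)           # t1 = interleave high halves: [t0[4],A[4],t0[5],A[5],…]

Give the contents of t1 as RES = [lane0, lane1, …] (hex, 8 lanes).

RES = [0x7a, 0x57, 0x60, 0xba, 0x68, 0x7a, 0xc6, 0x60]

t0 = [0x34, 0x4f, 0x57, 0xba, 0x7a, 0x60, 0x68, 0xc6]
t1 = [0x7a, 0x57, 0x60, 0xba, 0x68, 0x7a, 0xc6, 0x60]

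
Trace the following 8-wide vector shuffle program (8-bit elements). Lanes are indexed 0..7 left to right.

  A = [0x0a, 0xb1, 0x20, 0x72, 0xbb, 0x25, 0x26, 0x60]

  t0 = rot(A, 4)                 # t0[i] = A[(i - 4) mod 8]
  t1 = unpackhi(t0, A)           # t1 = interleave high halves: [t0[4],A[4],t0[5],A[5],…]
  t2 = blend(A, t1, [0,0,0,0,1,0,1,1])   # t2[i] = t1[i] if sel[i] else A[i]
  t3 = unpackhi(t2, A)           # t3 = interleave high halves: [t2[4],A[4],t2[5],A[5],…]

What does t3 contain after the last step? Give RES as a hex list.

  t0: bb 25 26 60 0a b1 20 72
  t1: 0a bb b1 25 20 26 72 60
  t2: 0a b1 20 72 20 25 72 60
  t3: 20 bb 25 25 72 26 60 60

RES = [ 0x20  0xbb  0x25  0x25  0x72  0x26  0x60  0x60 ]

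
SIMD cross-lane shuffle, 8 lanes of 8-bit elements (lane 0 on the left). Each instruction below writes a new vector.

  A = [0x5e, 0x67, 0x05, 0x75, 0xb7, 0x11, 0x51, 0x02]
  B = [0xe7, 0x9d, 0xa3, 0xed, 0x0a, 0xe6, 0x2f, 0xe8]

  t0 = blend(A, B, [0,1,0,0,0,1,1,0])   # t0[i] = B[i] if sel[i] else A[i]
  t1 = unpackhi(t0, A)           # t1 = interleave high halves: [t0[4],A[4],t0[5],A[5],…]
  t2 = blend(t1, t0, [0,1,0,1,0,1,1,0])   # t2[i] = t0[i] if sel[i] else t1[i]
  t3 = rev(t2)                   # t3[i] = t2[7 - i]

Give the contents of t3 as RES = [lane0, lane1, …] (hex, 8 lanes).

t0 = [0x5e, 0x9d, 0x05, 0x75, 0xb7, 0xe6, 0x2f, 0x02]
t1 = [0xb7, 0xb7, 0xe6, 0x11, 0x2f, 0x51, 0x02, 0x02]
t2 = [0xb7, 0x9d, 0xe6, 0x75, 0x2f, 0xe6, 0x2f, 0x02]
t3 = [0x02, 0x2f, 0xe6, 0x2f, 0x75, 0xe6, 0x9d, 0xb7]

RES = [ 0x02  0x2f  0xe6  0x2f  0x75  0xe6  0x9d  0xb7 ]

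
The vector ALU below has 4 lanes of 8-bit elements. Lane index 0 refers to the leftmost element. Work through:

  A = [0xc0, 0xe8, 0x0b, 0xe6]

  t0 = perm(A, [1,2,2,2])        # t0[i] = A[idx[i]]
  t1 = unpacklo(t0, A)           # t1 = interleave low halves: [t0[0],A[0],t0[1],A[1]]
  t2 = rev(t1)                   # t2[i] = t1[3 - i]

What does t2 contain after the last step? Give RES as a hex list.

RES = [ 0xe8  0x0b  0xc0  0xe8 ]

  t0: e8 0b 0b 0b
  t1: e8 c0 0b e8
  t2: e8 0b c0 e8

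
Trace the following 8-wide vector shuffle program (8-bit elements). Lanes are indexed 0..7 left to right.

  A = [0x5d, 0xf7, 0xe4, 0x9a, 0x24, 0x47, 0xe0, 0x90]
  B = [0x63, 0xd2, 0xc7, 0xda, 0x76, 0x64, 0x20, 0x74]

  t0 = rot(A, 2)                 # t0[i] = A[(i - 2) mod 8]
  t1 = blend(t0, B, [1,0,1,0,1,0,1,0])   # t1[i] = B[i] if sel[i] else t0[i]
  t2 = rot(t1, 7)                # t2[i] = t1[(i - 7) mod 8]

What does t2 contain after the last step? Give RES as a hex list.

RES = [ 0x90  0xc7  0xf7  0x76  0x9a  0x20  0x47  0x63 ]

t0 = [0xe0, 0x90, 0x5d, 0xf7, 0xe4, 0x9a, 0x24, 0x47]
t1 = [0x63, 0x90, 0xc7, 0xf7, 0x76, 0x9a, 0x20, 0x47]
t2 = [0x90, 0xc7, 0xf7, 0x76, 0x9a, 0x20, 0x47, 0x63]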